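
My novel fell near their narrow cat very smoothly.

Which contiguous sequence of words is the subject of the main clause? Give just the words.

my novel

The subject of the main clause is the NP immediately before the verb "fell": "my novel".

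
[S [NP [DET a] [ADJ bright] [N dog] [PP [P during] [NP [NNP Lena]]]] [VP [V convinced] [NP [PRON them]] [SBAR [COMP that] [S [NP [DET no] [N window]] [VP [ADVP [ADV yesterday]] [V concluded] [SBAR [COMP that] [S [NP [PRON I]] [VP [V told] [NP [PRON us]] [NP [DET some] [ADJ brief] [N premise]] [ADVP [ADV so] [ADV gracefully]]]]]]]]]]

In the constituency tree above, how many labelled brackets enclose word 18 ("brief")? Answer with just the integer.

10

Counting open brackets not yet closed at "brief": [S [VP [SBAR [S [VP [SBAR [S [VP [NP [ADJ = 10.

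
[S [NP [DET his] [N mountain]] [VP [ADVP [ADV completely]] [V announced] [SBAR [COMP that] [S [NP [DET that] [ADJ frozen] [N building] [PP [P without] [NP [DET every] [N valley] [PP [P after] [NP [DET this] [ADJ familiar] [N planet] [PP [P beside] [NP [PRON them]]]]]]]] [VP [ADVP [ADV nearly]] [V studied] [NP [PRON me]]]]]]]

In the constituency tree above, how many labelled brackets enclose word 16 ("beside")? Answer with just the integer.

The word sits inside P, which is inside PP, inside NP, inside PP, inside NP, inside PP, inside NP, inside S, inside SBAR, inside VP, inside S — 11 brackets in all.

11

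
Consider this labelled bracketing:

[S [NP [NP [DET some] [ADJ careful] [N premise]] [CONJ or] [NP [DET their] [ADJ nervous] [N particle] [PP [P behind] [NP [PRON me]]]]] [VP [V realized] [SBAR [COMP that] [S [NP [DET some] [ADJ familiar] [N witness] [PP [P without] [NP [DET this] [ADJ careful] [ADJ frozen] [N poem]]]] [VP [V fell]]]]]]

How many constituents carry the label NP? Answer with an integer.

Scanning left to right, an opening `[NP` appears at word positions 1, 1, 5, 9, 12, 16 — 6 in total.

6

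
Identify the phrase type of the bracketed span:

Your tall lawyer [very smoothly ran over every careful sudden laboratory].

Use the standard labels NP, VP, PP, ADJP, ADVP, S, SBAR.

VP

"ran" is the head of the bracketed span, so the span is a verb phrase: VP.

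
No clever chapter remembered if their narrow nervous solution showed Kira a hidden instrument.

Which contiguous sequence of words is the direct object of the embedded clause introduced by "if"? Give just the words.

"showed" heads the VP of the embedded clause introduced by "if", and "a hidden instrument" is its direct object.

a hidden instrument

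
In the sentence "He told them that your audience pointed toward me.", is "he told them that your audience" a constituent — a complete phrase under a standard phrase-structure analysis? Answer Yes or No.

No

The sequence begins inside the noun phrase "he" and ends inside the verb phrase "told them that your audience pointed toward me"; it crosses a phrase boundary, so no single node in the tree spans exactly those words.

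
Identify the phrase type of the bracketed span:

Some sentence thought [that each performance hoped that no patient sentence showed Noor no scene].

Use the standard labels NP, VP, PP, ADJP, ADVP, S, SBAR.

The span is built around the complementizer "that" — a subordinate clause (SBAR).

SBAR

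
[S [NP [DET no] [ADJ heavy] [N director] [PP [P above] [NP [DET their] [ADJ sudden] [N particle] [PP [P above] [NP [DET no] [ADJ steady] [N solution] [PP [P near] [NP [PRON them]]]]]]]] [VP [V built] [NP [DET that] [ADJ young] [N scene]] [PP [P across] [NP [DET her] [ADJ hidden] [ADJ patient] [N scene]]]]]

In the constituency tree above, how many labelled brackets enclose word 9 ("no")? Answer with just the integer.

7

Path from the root down to the word: S → NP → PP → NP → PP → NP → DET. That is 7 enclosing brackets.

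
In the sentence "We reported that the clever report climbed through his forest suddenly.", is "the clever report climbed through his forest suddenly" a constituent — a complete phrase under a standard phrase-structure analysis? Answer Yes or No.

Yes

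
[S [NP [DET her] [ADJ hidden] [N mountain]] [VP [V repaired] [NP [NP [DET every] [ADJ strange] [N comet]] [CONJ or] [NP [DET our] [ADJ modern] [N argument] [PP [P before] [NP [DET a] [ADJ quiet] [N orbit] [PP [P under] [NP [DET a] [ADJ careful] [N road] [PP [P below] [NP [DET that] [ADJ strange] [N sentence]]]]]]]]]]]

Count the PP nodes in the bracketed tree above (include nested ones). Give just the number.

3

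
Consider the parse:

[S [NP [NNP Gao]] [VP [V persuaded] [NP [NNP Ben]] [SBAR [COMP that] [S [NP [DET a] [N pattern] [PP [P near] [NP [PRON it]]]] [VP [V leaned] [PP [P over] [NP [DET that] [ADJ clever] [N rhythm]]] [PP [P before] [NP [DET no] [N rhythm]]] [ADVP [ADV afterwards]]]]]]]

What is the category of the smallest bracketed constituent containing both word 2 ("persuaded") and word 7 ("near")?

VP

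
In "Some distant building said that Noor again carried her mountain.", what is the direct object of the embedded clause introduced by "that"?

her mountain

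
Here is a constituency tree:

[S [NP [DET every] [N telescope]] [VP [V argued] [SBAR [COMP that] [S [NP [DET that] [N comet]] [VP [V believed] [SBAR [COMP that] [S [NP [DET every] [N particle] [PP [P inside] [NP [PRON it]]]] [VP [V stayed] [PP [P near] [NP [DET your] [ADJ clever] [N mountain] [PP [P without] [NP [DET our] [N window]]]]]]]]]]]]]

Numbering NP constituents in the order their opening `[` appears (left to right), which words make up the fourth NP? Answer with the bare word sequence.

it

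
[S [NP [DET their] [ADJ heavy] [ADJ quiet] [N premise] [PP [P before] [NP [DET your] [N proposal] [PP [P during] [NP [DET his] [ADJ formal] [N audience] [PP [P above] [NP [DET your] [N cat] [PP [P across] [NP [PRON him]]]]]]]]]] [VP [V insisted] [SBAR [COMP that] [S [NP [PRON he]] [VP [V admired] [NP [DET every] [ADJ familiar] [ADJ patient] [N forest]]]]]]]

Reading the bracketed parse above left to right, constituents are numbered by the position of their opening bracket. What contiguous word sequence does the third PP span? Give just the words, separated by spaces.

In left-to-right order the PP constituents are "before your proposal during his formal audience above your cat across him"; "during his formal audience above your cat across him"; "above your cat across him"; "across him". Number 3 is "above your cat across him".

above your cat across him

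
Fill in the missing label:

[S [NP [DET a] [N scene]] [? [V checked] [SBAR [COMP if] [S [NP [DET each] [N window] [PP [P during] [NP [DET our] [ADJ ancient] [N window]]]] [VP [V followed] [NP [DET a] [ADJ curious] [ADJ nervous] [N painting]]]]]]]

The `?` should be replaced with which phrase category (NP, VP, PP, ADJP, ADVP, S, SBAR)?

Looking at what the `?` directly dominates — V 'checked', SBAR — this is a verb phrase (VP).

VP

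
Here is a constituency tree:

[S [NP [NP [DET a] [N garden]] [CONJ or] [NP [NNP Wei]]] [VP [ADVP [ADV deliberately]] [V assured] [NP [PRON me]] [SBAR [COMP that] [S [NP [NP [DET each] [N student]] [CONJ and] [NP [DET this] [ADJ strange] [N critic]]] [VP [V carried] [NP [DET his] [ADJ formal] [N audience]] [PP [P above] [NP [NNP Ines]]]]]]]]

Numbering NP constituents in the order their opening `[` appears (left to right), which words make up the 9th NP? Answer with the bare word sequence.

Ines

Opening `[NP` markers occur at word positions 1, 1, 4, 7, 9, 9, 12, 16, 20; the 9th of these opens the constituent [NP Ines].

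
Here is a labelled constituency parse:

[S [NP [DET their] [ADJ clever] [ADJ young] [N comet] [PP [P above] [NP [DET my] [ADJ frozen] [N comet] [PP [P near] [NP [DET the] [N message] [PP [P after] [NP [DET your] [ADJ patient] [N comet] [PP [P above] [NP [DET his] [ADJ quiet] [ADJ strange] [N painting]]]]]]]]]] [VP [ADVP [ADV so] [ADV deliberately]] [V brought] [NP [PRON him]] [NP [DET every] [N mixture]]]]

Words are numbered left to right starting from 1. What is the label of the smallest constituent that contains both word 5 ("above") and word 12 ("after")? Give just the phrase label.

PP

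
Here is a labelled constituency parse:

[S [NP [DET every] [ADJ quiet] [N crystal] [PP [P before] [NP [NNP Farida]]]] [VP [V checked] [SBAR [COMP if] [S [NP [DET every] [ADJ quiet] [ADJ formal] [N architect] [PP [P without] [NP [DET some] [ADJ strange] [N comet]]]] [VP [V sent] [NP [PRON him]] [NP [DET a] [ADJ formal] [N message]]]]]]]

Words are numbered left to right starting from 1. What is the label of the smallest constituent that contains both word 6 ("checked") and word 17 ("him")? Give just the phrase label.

VP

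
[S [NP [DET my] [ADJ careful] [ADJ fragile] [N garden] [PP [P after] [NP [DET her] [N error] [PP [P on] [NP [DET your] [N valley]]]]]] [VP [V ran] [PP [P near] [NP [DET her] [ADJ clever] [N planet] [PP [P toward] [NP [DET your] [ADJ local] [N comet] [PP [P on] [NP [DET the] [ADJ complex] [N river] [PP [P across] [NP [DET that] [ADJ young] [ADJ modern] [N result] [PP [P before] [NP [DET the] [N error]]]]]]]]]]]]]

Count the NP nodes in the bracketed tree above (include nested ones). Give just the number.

Scanning left to right, an opening `[NP` appears at word positions 1, 6, 9, 13, 17, 21, 25, 30 — 8 in total.

8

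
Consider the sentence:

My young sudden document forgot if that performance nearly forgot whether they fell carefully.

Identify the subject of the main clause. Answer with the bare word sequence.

"my young sudden document" is the NP that combines with the VP headed by "forgot" to form the main clause — the subject.

my young sudden document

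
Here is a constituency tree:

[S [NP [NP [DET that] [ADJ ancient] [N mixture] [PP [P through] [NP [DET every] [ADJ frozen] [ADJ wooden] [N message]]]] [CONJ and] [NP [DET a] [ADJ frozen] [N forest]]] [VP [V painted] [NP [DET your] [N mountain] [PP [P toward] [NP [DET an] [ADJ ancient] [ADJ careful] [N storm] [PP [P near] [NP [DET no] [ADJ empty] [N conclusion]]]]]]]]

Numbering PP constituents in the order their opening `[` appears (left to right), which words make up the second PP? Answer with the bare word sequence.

toward an ancient careful storm near no empty conclusion

Opening `[PP` markers occur at word positions 4, 16, 21; the second of these opens the constituent [PP toward an ancient careful storm near no empty conclusion].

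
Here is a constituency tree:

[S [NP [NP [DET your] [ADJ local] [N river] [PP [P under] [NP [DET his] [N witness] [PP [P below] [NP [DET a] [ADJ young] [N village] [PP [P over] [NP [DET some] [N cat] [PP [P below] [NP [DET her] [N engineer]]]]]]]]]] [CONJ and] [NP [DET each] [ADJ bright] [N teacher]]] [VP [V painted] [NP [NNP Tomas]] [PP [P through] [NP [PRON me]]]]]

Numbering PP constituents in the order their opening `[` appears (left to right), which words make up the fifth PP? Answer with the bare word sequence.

through me

Opening `[PP` markers occur at word positions 4, 7, 11, 14, 23; the fifth of these opens the constituent [PP through me].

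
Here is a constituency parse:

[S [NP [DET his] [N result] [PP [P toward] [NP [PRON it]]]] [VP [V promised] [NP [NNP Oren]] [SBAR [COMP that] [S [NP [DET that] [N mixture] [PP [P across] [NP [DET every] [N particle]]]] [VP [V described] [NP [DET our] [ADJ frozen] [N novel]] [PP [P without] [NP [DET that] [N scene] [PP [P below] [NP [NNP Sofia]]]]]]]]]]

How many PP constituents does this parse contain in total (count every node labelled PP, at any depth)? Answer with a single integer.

Scanning left to right, an opening `[PP` appears at word positions 3, 10, 17, 20 — 4 in total.

4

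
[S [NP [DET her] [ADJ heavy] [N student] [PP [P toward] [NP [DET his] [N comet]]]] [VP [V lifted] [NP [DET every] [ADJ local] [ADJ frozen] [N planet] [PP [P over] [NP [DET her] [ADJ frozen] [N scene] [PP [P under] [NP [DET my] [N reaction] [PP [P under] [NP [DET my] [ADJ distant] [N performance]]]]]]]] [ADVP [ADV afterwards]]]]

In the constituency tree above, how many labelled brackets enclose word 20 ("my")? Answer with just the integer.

10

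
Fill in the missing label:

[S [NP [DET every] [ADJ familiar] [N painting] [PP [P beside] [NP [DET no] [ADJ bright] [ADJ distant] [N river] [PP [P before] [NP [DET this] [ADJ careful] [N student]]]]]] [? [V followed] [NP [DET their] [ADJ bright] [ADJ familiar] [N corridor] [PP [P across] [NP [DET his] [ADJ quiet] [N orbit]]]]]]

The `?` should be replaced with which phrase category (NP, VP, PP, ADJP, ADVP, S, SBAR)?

VP

The `?` node immediately contains: V 'followed', NP. That is the internal structure of a verb phrase, so the label is VP.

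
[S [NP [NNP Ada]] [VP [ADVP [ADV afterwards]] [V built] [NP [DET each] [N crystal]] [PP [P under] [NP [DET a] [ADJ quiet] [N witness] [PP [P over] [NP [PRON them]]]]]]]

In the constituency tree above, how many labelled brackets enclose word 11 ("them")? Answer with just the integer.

The word sits inside PRON, which is inside NP, inside PP, inside NP, inside PP, inside VP, inside S — 7 brackets in all.

7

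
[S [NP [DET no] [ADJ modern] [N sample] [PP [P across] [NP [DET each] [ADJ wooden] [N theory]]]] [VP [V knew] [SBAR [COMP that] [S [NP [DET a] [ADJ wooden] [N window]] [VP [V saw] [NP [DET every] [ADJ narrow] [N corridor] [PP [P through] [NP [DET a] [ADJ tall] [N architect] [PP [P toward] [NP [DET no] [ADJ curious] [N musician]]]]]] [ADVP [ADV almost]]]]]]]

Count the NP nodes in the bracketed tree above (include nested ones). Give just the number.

6

Scanning left to right, an opening `[NP` appears at word positions 1, 5, 10, 14, 18, 22 — 6 in total.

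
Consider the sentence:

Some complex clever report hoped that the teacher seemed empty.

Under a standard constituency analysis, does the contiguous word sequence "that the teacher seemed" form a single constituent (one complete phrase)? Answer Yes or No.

No

The smallest constituent containing the whole sequence is the subordinate clause [SBAR that the teacher seemed empty], but the sequence is only part of it — it straddles the boundary between complementizer "that" and clause "the teacher seemed empty".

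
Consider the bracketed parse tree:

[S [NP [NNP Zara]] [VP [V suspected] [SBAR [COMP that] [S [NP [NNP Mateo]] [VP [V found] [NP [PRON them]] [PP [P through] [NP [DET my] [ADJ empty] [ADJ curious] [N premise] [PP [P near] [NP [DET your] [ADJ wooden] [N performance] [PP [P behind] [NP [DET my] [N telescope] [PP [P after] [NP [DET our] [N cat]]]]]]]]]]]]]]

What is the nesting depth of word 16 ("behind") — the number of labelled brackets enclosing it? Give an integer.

Counting open brackets not yet closed at "behind": [S [VP [SBAR [S [VP [PP [NP [PP [NP [PP [P = 11.

11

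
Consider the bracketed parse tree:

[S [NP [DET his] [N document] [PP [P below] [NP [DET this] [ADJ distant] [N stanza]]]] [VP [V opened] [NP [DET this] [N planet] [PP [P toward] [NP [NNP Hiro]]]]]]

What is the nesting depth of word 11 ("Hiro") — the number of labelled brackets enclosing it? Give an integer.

6

The word sits inside NNP, which is inside NP, inside PP, inside NP, inside VP, inside S — 6 brackets in all.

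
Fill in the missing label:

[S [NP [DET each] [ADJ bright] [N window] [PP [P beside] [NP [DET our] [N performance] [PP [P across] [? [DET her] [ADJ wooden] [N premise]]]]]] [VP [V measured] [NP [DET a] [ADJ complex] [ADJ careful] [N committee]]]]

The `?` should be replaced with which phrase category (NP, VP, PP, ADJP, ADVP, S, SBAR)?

A constituent whose immediate children are DET 'her', ADJ 'wooden', N 'premise' is a noun phrase: NP.

NP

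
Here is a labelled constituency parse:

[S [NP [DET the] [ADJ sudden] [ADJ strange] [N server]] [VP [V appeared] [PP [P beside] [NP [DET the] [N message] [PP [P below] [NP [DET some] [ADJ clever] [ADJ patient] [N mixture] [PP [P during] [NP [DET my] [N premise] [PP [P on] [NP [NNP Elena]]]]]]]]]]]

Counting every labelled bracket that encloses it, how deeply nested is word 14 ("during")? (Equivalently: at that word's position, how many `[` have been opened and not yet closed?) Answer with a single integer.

The word sits inside P, which is inside PP, inside NP, inside PP, inside NP, inside PP, inside VP, inside S — 8 brackets in all.

8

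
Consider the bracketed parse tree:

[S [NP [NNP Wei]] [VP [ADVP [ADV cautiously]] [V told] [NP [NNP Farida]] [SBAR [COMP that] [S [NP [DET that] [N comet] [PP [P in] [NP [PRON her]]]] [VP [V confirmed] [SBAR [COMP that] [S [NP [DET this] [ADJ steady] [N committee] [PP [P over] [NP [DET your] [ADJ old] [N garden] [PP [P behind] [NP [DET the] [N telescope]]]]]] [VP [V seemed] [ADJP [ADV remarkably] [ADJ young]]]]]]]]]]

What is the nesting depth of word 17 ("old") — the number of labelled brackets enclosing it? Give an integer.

11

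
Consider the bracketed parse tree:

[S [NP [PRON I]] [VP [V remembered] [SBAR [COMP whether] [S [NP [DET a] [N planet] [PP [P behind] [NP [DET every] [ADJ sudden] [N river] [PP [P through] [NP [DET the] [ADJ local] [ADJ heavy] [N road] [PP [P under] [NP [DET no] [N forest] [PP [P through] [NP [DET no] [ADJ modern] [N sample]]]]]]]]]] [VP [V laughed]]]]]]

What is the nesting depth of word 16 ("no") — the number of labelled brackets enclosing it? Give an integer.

Path from the root down to the word: S → VP → SBAR → S → NP → PP → NP → PP → NP → PP → NP → DET. That is 12 enclosing brackets.

12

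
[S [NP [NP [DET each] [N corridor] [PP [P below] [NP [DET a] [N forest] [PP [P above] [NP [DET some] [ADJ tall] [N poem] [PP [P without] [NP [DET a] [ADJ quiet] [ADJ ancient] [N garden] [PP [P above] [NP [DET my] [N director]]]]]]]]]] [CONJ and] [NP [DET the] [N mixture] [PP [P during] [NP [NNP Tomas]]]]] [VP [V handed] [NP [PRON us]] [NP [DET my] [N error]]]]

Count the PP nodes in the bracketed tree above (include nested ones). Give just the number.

5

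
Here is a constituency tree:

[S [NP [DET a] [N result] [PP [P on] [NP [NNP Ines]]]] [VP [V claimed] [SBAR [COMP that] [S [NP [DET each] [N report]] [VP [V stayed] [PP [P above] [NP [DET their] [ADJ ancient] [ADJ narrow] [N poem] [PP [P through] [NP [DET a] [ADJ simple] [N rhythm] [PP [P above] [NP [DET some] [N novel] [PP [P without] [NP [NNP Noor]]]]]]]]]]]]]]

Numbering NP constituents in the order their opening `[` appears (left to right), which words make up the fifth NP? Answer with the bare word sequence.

a simple rhythm above some novel without Noor

Opening `[NP` markers occur at word positions 1, 4, 7, 11, 16, 20, 23; the fifth of these opens the constituent [NP a simple rhythm above some novel without Noor].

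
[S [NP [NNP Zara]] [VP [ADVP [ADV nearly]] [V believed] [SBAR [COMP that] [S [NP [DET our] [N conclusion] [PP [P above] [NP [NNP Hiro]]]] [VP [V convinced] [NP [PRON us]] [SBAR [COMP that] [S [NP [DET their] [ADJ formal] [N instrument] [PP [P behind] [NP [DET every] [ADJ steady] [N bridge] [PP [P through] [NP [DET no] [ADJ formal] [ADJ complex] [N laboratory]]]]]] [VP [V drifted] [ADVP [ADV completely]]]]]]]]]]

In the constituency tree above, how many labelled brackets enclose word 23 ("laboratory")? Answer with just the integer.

Path from the root down to the word: S → VP → SBAR → S → VP → SBAR → S → NP → PP → NP → PP → NP → N. That is 13 enclosing brackets.

13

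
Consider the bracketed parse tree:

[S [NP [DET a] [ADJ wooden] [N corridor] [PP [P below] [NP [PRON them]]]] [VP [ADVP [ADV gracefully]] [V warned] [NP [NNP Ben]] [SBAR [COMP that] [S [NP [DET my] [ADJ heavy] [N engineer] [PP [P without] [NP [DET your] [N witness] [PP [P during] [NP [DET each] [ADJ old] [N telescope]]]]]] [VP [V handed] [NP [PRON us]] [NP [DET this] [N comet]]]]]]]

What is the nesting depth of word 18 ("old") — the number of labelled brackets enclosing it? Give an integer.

10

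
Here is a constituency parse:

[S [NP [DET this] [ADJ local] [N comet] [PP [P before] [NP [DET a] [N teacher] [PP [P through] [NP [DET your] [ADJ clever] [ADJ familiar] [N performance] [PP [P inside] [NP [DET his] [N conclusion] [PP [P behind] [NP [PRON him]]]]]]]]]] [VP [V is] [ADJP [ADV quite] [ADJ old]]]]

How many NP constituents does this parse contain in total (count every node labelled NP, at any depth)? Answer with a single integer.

5

The NP constituents are: [NP this local comet before a teacher through your clever familiar performance inside his conclusion behind him]; [NP a teacher through your clever familiar performance inside his conclusion behind him]; [NP your clever familiar performance inside his conclusion behind him]; [NP his conclusion behind him]; [NP him]. Total: 5.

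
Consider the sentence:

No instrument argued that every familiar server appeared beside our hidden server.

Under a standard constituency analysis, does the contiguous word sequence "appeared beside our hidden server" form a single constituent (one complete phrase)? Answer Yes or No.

Yes

The sequence corresponds to a single VP node — the verb phrase "appeared beside our hidden server".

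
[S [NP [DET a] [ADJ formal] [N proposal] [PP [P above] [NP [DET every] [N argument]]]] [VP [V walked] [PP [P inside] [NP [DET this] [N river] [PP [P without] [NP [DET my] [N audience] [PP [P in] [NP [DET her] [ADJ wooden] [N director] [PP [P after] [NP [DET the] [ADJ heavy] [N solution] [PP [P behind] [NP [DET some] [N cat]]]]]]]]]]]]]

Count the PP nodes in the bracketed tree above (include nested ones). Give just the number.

6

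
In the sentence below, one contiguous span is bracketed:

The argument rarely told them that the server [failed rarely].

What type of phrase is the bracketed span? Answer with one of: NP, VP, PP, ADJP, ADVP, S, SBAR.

VP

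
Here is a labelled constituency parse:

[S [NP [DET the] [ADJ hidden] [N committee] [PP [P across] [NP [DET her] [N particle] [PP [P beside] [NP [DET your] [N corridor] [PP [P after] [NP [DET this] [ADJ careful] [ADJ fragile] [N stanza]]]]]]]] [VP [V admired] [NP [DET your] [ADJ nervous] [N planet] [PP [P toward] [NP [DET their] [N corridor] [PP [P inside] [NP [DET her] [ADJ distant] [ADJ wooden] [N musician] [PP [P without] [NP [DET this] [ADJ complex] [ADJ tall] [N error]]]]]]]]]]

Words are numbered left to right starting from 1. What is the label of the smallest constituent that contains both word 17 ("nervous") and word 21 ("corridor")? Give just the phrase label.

Both words fall inside [NP your nervous planet toward their corridor inside her distant wooden musician without this complex tall error] (words 16–31), and no smaller constituent contains them both. Label: NP.

NP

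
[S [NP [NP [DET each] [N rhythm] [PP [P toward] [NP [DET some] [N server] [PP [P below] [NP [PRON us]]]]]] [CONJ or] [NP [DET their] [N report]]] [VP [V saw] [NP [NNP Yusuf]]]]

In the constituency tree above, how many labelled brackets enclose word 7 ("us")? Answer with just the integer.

8

The word sits inside PRON, which is inside NP, inside PP, inside NP, inside PP, inside NP, inside NP, inside S — 8 brackets in all.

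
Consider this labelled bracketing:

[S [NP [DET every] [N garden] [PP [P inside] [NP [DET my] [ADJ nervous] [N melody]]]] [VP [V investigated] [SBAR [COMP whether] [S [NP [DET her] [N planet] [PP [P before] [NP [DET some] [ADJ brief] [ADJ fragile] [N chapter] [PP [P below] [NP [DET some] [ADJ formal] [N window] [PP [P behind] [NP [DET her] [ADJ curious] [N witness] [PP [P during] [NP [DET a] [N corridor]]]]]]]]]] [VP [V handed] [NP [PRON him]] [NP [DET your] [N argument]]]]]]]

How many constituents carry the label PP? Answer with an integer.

5

The PP constituents are: [PP inside my nervous melody]; [PP before some brief fragile chapter below some formal window behind her curious witness during a corridor]; [PP below some formal window behind her curious witness during a corridor]; [PP behind her curious witness during a corridor]; [PP during a corridor]. Total: 5.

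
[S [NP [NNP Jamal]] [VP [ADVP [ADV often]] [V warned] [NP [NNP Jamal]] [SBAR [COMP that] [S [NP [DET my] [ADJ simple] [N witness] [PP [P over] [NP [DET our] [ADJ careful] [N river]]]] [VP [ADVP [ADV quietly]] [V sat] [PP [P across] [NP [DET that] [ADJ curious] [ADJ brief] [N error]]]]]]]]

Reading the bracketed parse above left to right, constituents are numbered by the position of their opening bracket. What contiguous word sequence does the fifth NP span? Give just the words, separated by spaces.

Opening `[NP` markers occur at word positions 1, 4, 6, 10, 16; the fifth of these opens the constituent [NP that curious brief error].

that curious brief error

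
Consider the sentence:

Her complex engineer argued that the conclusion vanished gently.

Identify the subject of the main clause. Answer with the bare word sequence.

"her complex engineer" is the NP that combines with the VP headed by "argued" to form the main clause — the subject.

her complex engineer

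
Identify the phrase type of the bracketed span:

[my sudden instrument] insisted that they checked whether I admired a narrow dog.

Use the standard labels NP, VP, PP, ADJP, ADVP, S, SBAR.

NP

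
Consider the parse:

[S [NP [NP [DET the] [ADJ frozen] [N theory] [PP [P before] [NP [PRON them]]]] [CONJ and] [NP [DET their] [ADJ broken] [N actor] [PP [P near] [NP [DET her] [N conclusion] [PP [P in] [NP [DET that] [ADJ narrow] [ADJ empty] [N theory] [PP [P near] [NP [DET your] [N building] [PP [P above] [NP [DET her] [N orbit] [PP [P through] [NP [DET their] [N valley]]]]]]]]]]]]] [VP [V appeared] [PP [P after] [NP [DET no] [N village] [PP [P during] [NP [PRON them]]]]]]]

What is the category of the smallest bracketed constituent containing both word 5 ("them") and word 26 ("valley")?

The smallest bracket enclosing both words is [NP the frozen theory before them and their broken actor near her conclusion in that narrow empty theory near your building above her orbit through their valley], so the label is NP.

NP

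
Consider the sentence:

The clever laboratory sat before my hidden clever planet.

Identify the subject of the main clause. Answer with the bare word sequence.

"the clever laboratory" is the NP that combines with the VP headed by "sat" to form the main clause — the subject.

the clever laboratory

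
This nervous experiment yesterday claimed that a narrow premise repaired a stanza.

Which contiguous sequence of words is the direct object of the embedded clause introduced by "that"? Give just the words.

a stanza

"repaired" heads the VP of the embedded clause introduced by "that", and "a stanza" is its direct object.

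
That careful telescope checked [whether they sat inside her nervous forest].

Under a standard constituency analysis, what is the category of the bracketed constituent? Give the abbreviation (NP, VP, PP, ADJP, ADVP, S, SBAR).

SBAR

The span is built around the complementizer "whether" — a subordinate clause (SBAR).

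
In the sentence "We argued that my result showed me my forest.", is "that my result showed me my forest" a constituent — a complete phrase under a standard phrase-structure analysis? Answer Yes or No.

Yes

These words form the whole subordinate clause headed by "that", so yes — one constituent.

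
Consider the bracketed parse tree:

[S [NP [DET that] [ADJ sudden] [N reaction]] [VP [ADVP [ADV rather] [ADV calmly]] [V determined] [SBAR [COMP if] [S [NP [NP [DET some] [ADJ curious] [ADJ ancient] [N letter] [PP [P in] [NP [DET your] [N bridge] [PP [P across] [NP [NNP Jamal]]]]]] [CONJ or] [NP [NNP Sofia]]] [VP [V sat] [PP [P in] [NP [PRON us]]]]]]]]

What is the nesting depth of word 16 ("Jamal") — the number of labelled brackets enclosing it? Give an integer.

11

Path from the root down to the word: S → VP → SBAR → S → NP → NP → PP → NP → PP → NP → NNP. That is 11 enclosing brackets.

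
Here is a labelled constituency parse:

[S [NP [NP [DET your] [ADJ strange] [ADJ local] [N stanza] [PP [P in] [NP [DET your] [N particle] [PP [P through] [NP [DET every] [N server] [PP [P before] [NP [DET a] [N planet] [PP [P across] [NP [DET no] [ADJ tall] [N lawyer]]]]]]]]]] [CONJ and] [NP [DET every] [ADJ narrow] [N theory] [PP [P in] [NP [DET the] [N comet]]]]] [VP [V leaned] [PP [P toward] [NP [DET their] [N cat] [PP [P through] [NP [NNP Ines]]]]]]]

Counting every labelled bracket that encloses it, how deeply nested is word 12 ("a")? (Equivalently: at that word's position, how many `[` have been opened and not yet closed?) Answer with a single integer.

The word sits inside DET, which is inside NP, inside PP, inside NP, inside PP, inside NP, inside PP, inside NP, inside NP, inside S — 10 brackets in all.

10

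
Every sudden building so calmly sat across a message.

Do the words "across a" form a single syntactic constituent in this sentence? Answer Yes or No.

No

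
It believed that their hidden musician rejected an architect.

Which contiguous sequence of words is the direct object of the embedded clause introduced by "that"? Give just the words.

an architect

"rejected" heads the VP of the embedded clause introduced by "that", and "an architect" is its direct object.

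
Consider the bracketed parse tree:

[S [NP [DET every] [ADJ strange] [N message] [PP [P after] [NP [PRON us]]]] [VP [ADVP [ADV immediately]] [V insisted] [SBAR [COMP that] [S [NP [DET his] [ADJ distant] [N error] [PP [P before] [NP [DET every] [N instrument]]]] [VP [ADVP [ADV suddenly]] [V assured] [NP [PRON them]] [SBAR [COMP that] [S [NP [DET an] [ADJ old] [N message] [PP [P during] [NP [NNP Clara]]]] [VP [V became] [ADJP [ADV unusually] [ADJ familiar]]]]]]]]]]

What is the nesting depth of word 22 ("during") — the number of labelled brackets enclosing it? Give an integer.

10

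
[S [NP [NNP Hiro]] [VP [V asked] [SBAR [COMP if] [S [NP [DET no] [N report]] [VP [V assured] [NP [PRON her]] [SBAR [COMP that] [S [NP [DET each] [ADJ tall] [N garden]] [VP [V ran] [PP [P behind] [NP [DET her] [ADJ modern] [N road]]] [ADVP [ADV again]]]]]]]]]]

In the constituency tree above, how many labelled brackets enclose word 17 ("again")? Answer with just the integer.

The word sits inside ADV, which is inside ADVP, inside VP, inside S, inside SBAR, inside VP, inside S, inside SBAR, inside VP, inside S — 10 brackets in all.

10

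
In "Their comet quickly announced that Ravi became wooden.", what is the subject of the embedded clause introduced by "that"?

Ravi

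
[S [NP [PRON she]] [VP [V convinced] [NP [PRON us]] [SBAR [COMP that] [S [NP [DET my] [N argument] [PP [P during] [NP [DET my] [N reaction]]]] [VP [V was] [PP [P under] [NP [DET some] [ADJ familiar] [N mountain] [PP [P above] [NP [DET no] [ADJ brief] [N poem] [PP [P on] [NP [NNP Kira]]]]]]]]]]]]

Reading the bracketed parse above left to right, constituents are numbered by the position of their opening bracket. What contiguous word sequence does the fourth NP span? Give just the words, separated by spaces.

Opening `[NP` markers occur at word positions 1, 3, 5, 8, 12, 16, 20; the fourth of these opens the constituent [NP my reaction].

my reaction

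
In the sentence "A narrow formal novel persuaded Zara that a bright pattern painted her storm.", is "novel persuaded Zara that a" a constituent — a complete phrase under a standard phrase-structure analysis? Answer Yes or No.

No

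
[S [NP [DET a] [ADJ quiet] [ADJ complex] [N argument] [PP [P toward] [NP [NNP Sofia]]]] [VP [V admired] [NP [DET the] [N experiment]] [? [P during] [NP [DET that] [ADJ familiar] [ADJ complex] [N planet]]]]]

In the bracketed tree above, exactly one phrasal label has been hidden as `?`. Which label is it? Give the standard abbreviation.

PP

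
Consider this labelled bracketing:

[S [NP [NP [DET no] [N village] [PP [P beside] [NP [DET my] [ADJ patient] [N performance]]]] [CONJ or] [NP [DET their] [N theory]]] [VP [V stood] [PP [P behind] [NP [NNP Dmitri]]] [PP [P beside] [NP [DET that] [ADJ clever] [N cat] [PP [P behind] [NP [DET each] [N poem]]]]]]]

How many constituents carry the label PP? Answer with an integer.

4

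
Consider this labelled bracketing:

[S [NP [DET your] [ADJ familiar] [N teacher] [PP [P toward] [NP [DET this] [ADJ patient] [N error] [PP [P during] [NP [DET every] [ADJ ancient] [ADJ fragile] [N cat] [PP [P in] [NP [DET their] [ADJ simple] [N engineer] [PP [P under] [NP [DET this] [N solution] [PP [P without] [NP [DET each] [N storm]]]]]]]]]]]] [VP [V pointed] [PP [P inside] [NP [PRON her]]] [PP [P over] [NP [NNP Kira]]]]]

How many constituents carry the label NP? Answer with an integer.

8

The NP constituents are: [NP your familiar teacher toward this patient error during every ancient fragile cat in their simple engineer under this solution without each storm]; [NP this patient error during every ancient fragile cat in their simple engineer under this solution without each storm]; [NP every ancient fragile cat in their simple engineer under this solution without each storm]; [NP their simple engineer under this solution without each storm]; [NP this solution without each storm]; [NP each storm] …. Total: 8.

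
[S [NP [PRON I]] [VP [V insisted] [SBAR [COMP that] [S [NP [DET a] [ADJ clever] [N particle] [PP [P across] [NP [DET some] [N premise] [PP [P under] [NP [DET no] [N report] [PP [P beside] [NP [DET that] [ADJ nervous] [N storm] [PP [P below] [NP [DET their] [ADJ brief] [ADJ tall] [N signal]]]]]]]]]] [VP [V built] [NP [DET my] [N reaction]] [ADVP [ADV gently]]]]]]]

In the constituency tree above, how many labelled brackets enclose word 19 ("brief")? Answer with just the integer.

Counting open brackets not yet closed at "brief": [S [VP [SBAR [S [NP [PP [NP [PP [NP [PP [NP [PP [NP [ADJ = 14.

14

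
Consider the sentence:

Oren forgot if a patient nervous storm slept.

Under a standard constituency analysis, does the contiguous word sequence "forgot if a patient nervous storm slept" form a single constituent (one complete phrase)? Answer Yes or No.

Yes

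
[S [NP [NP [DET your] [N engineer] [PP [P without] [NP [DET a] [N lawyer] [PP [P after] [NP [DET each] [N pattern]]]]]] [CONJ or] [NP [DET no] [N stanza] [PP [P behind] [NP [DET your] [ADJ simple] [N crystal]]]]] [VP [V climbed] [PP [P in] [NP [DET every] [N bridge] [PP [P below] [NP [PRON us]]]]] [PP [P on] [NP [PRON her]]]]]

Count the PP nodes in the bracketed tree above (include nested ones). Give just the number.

6

The PP constituents are: [PP without a lawyer after each pattern]; [PP after each pattern]; [PP behind your simple crystal]; [PP in every bridge below us]; [PP below us]; [PP on her]. Total: 6.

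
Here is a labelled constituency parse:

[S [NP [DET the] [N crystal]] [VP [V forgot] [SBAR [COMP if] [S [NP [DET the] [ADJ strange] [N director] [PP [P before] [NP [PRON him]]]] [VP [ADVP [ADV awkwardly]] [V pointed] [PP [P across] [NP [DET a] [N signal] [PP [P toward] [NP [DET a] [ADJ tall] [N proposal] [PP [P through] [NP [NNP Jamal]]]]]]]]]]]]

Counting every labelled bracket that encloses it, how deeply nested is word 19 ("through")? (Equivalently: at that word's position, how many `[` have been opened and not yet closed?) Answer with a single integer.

Path from the root down to the word: S → VP → SBAR → S → VP → PP → NP → PP → NP → PP → P. That is 11 enclosing brackets.

11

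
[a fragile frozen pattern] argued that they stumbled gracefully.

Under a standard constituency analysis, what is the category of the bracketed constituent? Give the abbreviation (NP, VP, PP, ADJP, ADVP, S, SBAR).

NP

The bracketed span "a fragile frozen pattern" is headed by "pattern", making it a noun phrase (NP).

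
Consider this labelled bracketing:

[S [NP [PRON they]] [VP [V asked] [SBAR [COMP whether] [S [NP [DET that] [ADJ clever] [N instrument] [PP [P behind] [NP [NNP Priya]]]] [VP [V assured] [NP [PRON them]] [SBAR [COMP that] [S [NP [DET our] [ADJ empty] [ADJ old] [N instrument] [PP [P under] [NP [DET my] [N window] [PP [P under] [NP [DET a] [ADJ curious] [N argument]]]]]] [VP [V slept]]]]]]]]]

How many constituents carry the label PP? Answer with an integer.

3

Listing each PP by its span: [PP behind Priya]; [PP under my window under a curious argument]; [PP under a curious argument] — that makes 3.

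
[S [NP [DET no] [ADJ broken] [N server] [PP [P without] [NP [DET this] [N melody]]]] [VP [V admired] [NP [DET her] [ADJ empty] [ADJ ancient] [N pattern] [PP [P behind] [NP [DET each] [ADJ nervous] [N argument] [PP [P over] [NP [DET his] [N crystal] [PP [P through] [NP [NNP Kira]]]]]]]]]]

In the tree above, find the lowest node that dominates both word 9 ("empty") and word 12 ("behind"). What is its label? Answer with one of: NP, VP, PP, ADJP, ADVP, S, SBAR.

NP

The smallest bracket enclosing both words is [NP her empty ancient pattern behind each nervous argument over his crystal through Kira], so the label is NP.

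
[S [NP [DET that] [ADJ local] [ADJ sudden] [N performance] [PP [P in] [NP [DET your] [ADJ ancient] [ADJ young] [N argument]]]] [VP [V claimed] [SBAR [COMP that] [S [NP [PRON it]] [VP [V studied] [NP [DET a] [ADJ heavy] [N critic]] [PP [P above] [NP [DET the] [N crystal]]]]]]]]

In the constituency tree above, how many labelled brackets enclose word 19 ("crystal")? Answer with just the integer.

8

Counting open brackets not yet closed at "crystal": [S [VP [SBAR [S [VP [PP [NP [N = 8.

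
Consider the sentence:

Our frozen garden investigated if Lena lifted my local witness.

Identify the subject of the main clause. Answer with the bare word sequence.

our frozen garden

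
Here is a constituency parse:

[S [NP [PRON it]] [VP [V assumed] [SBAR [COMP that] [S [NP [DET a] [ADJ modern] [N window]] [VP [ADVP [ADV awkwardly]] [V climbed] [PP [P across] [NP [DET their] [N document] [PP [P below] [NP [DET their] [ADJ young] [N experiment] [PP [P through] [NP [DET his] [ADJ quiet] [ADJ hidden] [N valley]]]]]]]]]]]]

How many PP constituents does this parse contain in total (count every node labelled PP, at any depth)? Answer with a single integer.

3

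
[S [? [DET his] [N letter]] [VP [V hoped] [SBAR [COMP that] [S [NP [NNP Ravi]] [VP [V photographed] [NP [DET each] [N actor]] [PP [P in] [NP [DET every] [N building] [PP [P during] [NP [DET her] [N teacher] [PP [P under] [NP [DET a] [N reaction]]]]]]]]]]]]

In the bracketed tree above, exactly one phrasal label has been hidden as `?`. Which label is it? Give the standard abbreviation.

NP

A constituent whose immediate children are DET 'his', N 'letter' is a noun phrase: NP.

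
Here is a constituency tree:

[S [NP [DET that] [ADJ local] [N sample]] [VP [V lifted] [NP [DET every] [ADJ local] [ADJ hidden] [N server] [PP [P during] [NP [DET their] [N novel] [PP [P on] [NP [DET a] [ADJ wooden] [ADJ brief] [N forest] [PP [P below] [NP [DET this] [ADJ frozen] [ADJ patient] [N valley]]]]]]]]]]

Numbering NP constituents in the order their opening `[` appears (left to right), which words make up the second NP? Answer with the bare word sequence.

Opening `[NP` markers occur at word positions 1, 5, 10, 13, 18; the second of these opens the constituent [NP every local hidden server during their novel on a wooden brief forest below this frozen patient valley].

every local hidden server during their novel on a wooden brief forest below this frozen patient valley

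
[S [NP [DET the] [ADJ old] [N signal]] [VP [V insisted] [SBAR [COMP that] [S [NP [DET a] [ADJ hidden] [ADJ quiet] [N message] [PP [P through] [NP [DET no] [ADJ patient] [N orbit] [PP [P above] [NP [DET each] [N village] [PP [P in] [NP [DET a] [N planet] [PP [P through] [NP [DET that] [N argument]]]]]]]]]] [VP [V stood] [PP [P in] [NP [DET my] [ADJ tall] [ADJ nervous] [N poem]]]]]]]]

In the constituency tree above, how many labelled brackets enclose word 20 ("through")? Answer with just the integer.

13

The word sits inside P, which is inside PP, inside NP, inside PP, inside NP, inside PP, inside NP, inside PP, inside NP, inside S, inside SBAR, inside VP, inside S — 13 brackets in all.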